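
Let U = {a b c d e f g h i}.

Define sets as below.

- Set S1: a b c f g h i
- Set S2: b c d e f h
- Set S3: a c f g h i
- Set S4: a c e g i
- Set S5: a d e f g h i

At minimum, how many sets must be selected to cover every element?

2

S2 and S3 together: S2 ∪ S3 = {a, b, c, d, e, f, g, h, i} — every element is covered.
No single set has all 9 elements (the largest, S1, has 7), so 2 is optimal.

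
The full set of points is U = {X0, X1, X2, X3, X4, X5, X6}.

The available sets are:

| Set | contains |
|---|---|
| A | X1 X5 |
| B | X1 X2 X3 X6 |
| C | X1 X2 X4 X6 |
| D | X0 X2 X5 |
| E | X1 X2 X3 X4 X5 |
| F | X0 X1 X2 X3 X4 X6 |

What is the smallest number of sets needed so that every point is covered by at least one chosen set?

E and F together: E ∪ F = {X0, X1, X2, X3, X4, X5, X6} — every point is covered.
No single set has all 7 points (the largest, F, has 6), so 2 is optimal.

2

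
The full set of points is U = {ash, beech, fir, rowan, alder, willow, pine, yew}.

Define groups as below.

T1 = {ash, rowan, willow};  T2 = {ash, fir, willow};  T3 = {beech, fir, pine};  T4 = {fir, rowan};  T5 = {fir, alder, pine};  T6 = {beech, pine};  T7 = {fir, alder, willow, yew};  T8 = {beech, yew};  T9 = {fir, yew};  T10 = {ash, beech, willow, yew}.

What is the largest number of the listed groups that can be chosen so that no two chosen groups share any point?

3

T1, T5, T8 are pairwise disjoint (T1={ash,rowan,willow}; T5={fir,alder,pine}; T8={beech,yew}).
Every remaining group overlaps one of these, and no 4 of the listed groups are pairwise disjoint, so 3 is the maximum.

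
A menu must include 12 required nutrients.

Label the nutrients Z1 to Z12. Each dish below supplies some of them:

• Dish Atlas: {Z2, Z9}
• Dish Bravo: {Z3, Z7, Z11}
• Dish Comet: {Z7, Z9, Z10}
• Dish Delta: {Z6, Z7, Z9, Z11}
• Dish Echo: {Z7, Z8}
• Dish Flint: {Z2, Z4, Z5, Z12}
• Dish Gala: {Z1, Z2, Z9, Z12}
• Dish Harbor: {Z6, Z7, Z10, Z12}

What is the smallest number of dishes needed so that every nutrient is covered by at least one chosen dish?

5

Bravo and Echo and Flint and Gala and Harbor together: Bravo ∪ Echo ∪ Flint ∪ Gala ∪ Harbor = {Z1, Z2, Z3, Z4, Z5, Z6, Z7, Z8, Z9, Z10, Z11, Z12} — every nutrient is covered.
No 4 of the 8 dishes cover everything (all 70 combinations miss at least one nutrient), so 5 is optimal.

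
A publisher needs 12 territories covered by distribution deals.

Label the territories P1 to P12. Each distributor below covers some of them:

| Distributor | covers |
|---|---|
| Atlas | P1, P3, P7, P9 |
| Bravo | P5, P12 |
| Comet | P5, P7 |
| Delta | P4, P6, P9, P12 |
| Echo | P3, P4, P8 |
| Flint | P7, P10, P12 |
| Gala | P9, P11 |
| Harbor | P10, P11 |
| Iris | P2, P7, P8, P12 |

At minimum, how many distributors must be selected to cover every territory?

5

Atlas and Bravo and Delta and Harbor and Iris together: Atlas ∪ Bravo ∪ Delta ∪ Harbor ∪ Iris = {P1, P2, P3, P4, P5, P6, P7, P8, P9, P10, P11, P12} — every territory is covered.
No 4 of the 9 distributors cover everything (all 126 combinations miss at least one territory), so 5 is optimal.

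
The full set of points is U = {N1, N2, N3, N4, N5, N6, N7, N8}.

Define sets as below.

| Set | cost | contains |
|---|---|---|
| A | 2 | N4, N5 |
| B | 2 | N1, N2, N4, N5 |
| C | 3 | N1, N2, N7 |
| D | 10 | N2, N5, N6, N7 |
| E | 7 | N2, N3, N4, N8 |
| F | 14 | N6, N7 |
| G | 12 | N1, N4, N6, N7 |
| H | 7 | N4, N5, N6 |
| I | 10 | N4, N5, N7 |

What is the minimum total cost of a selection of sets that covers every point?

17

C, E, H together cover every point (C ∪ E ∪ H = {N1, N2, N3, N4, N5, N6, N7, N8}); total cost 3 + 7 + 7 = 17.
The greedy pick B, C, E, H costs 19; no covering selection beats 17.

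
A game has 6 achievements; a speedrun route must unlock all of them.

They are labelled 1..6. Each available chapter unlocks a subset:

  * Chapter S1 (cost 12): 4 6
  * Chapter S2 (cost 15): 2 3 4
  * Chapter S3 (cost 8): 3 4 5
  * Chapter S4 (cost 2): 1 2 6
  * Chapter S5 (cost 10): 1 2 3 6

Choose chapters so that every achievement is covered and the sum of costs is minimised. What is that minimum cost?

S3, S4 together cover every achievement (S3 ∪ S4 = {1, 2, 3, 4, 5, 6}); total cost 8 + 2 = 10.
No covering selection has total cost below 10.

10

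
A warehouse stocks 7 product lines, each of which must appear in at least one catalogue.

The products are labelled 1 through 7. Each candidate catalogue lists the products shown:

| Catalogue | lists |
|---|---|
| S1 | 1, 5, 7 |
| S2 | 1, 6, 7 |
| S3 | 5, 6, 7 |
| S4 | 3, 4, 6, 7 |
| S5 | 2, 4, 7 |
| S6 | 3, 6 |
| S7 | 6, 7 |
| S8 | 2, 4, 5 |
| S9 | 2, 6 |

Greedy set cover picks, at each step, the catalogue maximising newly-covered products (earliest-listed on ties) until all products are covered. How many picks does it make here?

3

Greedy: pick S4 (covers 4 new) → pick S1 (covers 2 new) → pick S5 (covers 1 new). Total picks: 3.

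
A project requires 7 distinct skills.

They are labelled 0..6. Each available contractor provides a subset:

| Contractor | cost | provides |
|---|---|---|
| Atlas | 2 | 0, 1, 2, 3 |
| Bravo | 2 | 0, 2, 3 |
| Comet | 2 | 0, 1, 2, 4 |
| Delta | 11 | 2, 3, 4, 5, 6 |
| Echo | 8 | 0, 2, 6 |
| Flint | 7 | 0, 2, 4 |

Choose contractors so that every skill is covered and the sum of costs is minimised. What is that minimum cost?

13

Comet, Delta together cover every skill (Comet ∪ Delta = {0, 1, 2, 3, 4, 5, 6}); total cost 2 + 11 = 13.
The greedy pick Atlas, Comet, Delta costs 15; no covering selection beats 13.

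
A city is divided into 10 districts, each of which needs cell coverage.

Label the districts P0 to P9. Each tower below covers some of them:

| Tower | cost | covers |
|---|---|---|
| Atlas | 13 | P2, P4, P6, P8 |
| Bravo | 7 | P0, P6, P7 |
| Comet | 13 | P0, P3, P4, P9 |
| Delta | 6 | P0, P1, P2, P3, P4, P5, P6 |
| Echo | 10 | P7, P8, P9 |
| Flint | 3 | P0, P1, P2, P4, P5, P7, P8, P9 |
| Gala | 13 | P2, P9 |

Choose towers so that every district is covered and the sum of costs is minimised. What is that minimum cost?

9

Delta, Flint together cover every district (Delta ∪ Flint = {P0, P1, P2, P3, P4, P5, P6, P7, P8, P9}); total cost 6 + 3 = 9.
No covering selection has total cost below 9.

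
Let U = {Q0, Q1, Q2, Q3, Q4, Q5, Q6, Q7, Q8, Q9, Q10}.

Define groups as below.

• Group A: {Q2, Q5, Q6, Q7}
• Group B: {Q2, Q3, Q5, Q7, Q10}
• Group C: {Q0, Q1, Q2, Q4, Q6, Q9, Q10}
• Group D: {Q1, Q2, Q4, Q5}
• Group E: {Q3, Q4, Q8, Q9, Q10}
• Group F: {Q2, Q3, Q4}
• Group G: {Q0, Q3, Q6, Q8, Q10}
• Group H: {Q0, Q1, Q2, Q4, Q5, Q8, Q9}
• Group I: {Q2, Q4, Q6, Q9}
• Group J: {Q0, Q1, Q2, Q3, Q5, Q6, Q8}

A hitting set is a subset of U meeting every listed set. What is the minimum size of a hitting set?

Take T = {Q2, Q3}. Each listed group contains at least one of these, so T is a hitting set of size 2.
The groups A, E are pairwise disjoint, so any hitting set needs a separate element for each — at least 2. Hence 2 is optimal.

2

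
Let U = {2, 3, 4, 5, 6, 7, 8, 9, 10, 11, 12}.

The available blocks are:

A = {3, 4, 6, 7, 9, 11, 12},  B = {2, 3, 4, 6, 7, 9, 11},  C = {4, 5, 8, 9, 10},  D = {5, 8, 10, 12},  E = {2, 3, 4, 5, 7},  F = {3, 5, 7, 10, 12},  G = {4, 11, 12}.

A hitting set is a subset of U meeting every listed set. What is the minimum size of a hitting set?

2

Take H = {4, 5}. Each listed block contains at least one of these, so H is a hitting set of size 2.
The blocks B, D are pairwise disjoint, so any hitting set needs a separate element for each — at least 2. Hence 2 is optimal.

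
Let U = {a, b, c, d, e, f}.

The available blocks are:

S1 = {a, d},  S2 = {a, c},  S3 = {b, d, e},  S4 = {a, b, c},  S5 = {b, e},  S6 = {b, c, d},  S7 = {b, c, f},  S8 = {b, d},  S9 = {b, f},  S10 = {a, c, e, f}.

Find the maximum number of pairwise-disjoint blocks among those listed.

S2, S3 are pairwise disjoint (S2={a,c}; S3={b,d,e}).
Every remaining block overlaps one of these, and no 3 of the listed blocks are pairwise disjoint, so 2 is the maximum.

2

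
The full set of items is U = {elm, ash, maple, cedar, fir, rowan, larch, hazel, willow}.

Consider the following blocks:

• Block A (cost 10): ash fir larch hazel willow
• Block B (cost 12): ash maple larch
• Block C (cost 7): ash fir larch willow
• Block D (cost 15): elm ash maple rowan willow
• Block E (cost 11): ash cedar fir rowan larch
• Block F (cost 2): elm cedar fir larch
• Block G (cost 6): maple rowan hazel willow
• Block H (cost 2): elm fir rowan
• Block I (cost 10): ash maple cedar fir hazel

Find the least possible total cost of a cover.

15

C, F, G together cover every item (C ∪ F ∪ G = {elm, ash, maple, cedar, fir, rowan, larch, hazel, willow}); total cost 7 + 2 + 6 = 15.
No covering selection has total cost below 15.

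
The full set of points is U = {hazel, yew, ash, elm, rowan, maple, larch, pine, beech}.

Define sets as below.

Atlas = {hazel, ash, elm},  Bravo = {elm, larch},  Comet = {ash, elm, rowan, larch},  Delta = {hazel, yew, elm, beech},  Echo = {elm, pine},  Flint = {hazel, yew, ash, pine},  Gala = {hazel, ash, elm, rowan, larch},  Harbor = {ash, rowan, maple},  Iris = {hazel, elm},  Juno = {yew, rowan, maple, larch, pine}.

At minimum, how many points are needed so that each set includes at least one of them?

3

H = {elm, rowan, pine} meets every set (each contains at least one member of H), and |H| = 3.
No choice of 2 points meets every set, so 3 is the minimum.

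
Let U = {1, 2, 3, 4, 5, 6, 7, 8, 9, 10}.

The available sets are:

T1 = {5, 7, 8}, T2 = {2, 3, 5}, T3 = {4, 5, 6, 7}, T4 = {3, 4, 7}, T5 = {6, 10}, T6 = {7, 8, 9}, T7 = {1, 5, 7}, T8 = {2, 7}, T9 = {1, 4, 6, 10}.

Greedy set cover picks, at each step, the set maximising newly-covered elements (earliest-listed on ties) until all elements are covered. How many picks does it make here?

Greedy: pick T3 (covers 4 new) → pick T2 (covers 2 new) → pick T6 (covers 2 new) → pick T9 (covers 2 new). Total picks: 4.
(The true minimum cover uses only 3 sets, so greedy is not optimal here.)

4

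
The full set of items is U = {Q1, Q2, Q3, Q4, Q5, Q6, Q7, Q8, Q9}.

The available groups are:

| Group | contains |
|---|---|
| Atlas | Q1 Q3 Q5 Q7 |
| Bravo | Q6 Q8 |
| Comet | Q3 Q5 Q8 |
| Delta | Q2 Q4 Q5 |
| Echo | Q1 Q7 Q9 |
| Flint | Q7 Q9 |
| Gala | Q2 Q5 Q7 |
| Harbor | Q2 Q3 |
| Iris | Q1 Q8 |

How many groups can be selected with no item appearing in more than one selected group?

3

Bravo, Flint, Harbor are pairwise disjoint (Bravo={Q6,Q8}; Flint={Q7,Q9}; Harbor={Q2,Q3}).
Every remaining group overlaps one of these, and no 4 of the listed groups are pairwise disjoint, so 3 is the maximum.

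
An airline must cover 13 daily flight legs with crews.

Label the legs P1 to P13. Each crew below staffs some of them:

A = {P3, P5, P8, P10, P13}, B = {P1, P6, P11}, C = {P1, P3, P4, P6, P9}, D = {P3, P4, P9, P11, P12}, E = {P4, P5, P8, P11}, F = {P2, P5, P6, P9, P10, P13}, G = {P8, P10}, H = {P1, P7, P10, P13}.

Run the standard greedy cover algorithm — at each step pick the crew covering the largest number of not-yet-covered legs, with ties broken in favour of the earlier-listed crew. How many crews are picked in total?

Greedy: pick F (covers 6 new) → pick D (covers 4 new) → pick H (covers 2 new) → pick A (covers 1 new). Total picks: 4.

4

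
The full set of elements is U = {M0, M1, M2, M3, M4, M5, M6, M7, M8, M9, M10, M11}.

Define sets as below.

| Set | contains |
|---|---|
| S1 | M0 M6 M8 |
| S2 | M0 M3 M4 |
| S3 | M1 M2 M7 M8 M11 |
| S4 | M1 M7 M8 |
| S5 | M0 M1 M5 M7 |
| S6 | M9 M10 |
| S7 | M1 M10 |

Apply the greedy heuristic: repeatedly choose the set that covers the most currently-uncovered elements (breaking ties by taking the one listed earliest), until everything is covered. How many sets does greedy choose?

Greedy: pick S3 (covers 5 new) → pick S2 (covers 3 new) → pick S6 (covers 2 new) → pick S1 (covers 1 new) → pick S5 (covers 1 new). Total picks: 5.

5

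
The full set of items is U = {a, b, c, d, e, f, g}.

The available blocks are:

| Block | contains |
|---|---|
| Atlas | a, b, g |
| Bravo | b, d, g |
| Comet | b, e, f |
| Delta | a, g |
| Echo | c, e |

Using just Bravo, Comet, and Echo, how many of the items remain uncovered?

Union of Bravo, Comet, Echo = {b, c, d, e, f, g}.
Not covered: a — 1 item.

1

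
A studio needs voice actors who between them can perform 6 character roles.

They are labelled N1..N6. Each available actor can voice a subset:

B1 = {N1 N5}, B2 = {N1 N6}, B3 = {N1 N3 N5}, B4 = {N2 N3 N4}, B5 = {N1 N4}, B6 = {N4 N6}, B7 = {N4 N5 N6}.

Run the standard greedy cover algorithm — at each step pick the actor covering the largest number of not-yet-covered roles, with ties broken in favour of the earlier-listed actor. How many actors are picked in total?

3

Greedy: pick B3 (covers 3 new) → pick B4 (covers 2 new) → pick B2 (covers 1 new). Total picks: 3.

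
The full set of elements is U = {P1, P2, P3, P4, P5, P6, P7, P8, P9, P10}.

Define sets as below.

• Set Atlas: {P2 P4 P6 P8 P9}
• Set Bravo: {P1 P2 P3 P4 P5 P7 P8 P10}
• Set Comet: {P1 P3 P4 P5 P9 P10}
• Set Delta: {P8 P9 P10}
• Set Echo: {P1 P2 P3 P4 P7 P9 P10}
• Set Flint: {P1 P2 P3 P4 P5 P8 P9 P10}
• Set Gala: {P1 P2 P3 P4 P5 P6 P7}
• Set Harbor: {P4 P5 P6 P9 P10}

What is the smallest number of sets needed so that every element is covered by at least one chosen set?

Flint and Gala together: Flint ∪ Gala = {P1, P2, P3, P4, P5, P6, P7, P8, P9, P10} — every element is covered.
No single set has all 10 elements (the largest, Bravo, has 8), so 2 is optimal.

2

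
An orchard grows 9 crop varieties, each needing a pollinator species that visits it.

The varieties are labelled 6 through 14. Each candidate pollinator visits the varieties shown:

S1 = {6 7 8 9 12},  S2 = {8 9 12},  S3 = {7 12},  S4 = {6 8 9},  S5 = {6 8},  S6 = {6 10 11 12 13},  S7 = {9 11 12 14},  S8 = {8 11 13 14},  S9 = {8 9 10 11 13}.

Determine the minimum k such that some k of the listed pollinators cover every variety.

Take {S1, S6, S7}. Their union is {6, 7, 8, 9, 10, 11, 12, 13, 14}, which is all 9 varieties.
No 2 of the 9 pollinators cover everything (all 36 combinations miss at least one variety), so 3 is optimal.

3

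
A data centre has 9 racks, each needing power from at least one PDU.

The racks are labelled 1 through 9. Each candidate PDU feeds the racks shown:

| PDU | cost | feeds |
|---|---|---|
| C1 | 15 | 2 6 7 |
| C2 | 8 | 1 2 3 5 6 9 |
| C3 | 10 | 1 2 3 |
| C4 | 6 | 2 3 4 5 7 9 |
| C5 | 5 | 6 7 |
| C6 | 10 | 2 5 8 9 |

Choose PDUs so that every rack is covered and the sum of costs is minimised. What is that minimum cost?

C2, C4, C6 together cover every rack (C2 ∪ C4 ∪ C6 = {1, 2, 3, 4, 5, 6, 7, 8, 9}); total cost 8 + 6 + 10 = 24.
No covering selection has total cost below 24.

24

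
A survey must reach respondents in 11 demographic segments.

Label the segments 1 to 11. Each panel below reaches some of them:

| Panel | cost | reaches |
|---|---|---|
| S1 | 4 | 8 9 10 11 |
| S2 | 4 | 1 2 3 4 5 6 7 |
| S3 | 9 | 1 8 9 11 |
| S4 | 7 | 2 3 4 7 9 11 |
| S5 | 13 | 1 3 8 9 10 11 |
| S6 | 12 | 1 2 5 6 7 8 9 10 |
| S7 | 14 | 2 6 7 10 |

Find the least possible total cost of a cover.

S1, S2 together cover every segment (S1 ∪ S2 = {1, 2, 3, 4, 5, 6, 7, 8, 9, 10, 11}); total cost 4 + 4 = 8.
No covering selection has total cost below 8.

8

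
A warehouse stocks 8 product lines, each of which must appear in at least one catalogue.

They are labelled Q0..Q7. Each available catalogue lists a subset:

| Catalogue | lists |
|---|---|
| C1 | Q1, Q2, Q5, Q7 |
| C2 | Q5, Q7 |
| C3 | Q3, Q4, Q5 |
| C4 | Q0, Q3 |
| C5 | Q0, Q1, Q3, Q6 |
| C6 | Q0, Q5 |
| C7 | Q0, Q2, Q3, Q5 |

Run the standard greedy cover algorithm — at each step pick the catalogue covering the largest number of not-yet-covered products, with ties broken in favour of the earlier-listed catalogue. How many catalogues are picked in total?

Greedy: pick C1 (covers 4 new) → pick C5 (covers 3 new) → pick C3 (covers 1 new). Total picks: 3.

3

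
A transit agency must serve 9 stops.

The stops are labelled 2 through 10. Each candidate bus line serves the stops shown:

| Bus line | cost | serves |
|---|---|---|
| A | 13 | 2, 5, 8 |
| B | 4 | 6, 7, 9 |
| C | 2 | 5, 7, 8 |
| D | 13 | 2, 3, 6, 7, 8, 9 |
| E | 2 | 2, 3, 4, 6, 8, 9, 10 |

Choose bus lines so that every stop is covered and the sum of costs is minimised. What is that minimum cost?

4

C, E together cover every stop (C ∪ E = {2, 3, 4, 5, 6, 7, 8, 9, 10}); total cost 2 + 2 = 4.
No covering selection has total cost below 4.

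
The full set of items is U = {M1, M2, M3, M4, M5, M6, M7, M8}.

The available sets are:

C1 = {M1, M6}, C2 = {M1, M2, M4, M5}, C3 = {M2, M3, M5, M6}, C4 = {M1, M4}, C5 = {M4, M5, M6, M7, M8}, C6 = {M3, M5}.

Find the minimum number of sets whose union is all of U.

3

Take {C3, C4, C5}. Their union is {M1, M2, M3, M4, M5, M6, M7, M8}, which is all 8 items.
Only C5 contains M7, so C5 is forced; the remaining 3 items need at least 2 more sets (each remaining set adds at most 2) — so at least 3 sets are needed, and 3 is optimal.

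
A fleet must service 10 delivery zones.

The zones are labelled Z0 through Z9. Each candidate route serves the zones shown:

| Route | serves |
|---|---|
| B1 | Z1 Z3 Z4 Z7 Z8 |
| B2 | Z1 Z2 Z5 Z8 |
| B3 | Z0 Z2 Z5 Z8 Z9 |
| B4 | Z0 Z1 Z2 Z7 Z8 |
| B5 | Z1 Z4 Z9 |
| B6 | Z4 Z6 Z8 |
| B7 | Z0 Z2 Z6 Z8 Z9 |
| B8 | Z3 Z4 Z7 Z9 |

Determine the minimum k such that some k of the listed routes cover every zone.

3

B1 and B3 and B6 together: B1 ∪ B3 ∪ B6 = {Z0, Z1, Z2, Z3, Z4, Z5, Z6, Z7, Z8, Z9} — every zone is covered.
No 2 of the 8 routes cover everything (all 28 combinations miss at least one zone), so 3 is optimal.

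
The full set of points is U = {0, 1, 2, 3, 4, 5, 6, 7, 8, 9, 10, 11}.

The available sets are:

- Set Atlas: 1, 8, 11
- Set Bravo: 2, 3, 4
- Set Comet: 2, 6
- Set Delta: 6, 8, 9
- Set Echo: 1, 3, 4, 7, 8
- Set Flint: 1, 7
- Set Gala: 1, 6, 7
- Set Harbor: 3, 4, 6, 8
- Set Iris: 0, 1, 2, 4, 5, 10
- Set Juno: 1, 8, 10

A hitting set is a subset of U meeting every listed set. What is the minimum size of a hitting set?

Take H = {1, 2, 6}. Each listed set contains at least one of these, so H is a hitting set of size 3.
The sets Bravo, Delta, Flint are pairwise disjoint, so any hitting set needs a separate point for each — at least 3. Hence 3 is optimal.

3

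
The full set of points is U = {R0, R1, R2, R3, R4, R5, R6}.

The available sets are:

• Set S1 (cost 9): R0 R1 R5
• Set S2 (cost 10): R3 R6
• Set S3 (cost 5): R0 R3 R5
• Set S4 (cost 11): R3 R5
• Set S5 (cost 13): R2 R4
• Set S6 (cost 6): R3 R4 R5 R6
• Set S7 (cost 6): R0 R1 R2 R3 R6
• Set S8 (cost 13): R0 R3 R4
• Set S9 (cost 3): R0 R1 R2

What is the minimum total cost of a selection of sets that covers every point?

9

S6, S9 together cover every point (S6 ∪ S9 = {R0, R1, R2, R3, R4, R5, R6}); total cost 6 + 3 = 9.
No covering selection has total cost below 9.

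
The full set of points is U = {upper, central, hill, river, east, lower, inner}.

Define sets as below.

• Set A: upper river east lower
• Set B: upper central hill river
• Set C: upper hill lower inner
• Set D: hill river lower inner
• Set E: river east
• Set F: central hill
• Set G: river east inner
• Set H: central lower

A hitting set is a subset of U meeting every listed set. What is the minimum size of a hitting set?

3

T = {central, east, inner} meets every set (each contains at least one member of T), and |T| = 3.
No choice of 2 points meets every set, so 3 is the minimum.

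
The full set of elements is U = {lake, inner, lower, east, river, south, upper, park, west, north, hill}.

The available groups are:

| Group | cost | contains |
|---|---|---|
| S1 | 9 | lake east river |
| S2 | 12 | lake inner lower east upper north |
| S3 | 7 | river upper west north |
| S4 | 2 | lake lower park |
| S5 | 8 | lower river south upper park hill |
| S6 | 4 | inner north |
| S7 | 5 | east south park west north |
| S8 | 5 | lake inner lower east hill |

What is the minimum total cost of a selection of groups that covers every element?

17

S3, S7, S8 together cover every element (S3 ∪ S7 ∪ S8 = {lake, inner, lower, east, river, south, upper, park, west, north, hill}); total cost 7 + 5 + 5 = 17.
The greedy pick S4, S7, S8, S3 costs 19; no covering selection beats 17.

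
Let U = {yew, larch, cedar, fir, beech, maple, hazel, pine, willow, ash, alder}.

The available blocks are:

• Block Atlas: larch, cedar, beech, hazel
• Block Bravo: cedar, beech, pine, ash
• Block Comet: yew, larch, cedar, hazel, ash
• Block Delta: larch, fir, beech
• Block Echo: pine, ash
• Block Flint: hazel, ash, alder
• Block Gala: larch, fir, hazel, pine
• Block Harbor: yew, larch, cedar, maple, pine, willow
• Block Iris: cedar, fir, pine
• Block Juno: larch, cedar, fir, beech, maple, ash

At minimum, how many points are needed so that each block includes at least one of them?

H = {fir, hazel, pine} meets every block (each contains at least one member of H), and |H| = 3.
No choice of 2 points meets every block, so 3 is the minimum.

3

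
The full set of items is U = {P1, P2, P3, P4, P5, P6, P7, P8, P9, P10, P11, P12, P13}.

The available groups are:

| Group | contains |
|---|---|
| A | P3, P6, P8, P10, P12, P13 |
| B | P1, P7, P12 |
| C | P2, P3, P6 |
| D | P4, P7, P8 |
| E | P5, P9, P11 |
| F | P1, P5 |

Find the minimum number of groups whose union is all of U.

A and C and D and E and F together: A ∪ C ∪ D ∪ E ∪ F = {P1, P2, P3, P4, P5, P6, P7, P8, P9, P10, P11, P12, P13} — every item is covered.
No 4 of the 6 groups cover everything (all 15 combinations miss at least one item), so 5 is optimal.

5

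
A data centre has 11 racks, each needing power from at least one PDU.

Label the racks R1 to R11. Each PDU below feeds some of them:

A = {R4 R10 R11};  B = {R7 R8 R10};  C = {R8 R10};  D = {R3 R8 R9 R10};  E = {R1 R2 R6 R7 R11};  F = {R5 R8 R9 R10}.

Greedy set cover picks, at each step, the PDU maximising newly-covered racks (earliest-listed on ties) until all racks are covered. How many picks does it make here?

Greedy: pick E (covers 5 new) → pick D (covers 4 new) → pick A (covers 1 new) → pick F (covers 1 new). Total picks: 4.

4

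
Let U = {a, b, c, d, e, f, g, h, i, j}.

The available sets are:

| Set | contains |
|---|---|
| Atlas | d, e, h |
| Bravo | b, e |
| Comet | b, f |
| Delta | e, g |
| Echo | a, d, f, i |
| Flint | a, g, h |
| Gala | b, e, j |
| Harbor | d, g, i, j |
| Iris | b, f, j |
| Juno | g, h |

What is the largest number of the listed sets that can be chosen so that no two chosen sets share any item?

3

Bravo, Echo, Juno are pairwise disjoint (Bravo={b,e}; Echo={a,d,f,i}; Juno={g,h}).
Every remaining set overlaps one of these, and no 4 of the listed sets are pairwise disjoint, so 3 is the maximum.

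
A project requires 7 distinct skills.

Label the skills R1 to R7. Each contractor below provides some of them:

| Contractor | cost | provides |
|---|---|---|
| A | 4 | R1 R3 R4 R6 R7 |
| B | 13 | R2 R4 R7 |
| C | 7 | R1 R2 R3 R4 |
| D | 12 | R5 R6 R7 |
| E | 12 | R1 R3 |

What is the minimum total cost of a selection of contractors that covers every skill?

19

C, D together cover every skill (C ∪ D = {R1, R2, R3, R4, R5, R6, R7}); total cost 7 + 12 = 19.
The greedy pick A, C, D costs 23; no covering selection beats 19.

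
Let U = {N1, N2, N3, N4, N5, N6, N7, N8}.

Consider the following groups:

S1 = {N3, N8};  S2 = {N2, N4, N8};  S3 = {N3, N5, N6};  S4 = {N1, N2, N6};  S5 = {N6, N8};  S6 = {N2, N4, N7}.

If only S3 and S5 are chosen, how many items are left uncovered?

4

Union of S3, S5 = {N3, N5, N6, N8}.
Not covered: N1, N2, N4, N7 — 4 items.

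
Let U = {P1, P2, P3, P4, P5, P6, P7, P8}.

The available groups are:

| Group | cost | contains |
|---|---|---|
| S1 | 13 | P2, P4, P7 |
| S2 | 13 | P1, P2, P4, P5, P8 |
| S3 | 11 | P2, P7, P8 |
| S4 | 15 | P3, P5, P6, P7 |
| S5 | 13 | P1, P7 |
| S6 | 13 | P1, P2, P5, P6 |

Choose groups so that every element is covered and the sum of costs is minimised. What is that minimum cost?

S2, S4 together cover every element (S2 ∪ S4 = {P1, P2, P3, P4, P5, P6, P7, P8}); total cost 13 + 15 = 28.
No covering selection has total cost below 28.

28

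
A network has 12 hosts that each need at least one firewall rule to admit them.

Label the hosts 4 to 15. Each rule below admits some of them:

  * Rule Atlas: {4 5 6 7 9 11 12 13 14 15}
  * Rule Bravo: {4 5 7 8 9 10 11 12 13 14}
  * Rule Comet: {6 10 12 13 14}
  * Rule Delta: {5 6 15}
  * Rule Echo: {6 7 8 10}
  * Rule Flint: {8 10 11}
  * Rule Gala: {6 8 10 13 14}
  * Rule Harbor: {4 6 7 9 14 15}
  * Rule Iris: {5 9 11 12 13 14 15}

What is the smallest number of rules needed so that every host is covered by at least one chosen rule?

2

Bravo and Delta together: Bravo ∪ Delta = {4, 5, 6, 7, 8, 9, 10, 11, 12, 13, 14, 15} — every host is covered.
No single rule has all 12 hosts (the largest, Atlas, has 10), so 2 is optimal.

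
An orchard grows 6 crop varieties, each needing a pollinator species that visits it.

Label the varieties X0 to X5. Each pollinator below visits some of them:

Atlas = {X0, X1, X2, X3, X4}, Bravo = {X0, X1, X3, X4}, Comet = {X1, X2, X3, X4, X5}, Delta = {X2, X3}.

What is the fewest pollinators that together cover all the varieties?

2

Bravo and Comet together: Bravo ∪ Comet = {X0, X1, X2, X3, X4, X5} — every variety is covered.
No single pollinator has all 6 varieties (the largest, Atlas, has 5), so 2 is optimal.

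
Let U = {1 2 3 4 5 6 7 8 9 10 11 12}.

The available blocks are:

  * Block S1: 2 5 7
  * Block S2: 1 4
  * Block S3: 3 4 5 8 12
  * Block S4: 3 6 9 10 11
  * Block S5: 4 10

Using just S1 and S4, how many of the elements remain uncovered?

4

Union of S1, S4 = {2, 3, 5, 6, 7, 9, 10, 11}.
Not covered: 1, 4, 8, 12 — 4 elements.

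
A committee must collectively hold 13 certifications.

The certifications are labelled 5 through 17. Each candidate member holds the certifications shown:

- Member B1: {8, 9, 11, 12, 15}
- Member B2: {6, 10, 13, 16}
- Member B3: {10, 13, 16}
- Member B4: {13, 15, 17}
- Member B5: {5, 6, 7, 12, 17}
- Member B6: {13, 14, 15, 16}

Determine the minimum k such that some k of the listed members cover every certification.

4

Take {B1, B3, B5, B6}. Their union is {5, 6, 7, 8, 9, 10, 11, 12, 13, 14, 15, 16, 17}, which is all 13 certifications.
No 3 of the 6 members cover everything (all 20 combinations miss at least one certification), so 4 is optimal.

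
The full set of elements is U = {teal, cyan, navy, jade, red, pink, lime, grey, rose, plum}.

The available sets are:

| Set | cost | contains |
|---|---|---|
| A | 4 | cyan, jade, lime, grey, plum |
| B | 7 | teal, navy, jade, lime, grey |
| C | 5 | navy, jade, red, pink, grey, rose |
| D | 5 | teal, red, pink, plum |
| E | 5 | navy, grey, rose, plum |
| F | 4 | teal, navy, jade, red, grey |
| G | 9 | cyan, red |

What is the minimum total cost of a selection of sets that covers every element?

A, C, F together cover every element (A ∪ C ∪ F = {teal, cyan, navy, jade, red, pink, lime, grey, rose, plum}); total cost 4 + 5 + 4 = 13.
No covering selection has total cost below 13.

13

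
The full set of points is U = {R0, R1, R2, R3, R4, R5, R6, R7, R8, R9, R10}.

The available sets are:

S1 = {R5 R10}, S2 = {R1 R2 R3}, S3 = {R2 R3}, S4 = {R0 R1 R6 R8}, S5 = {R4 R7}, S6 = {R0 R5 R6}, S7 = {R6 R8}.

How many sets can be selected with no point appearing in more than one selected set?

4

S1, S3, S5, S7 are pairwise disjoint (S1={R5,R10}; S3={R2,R3}; S5={R4,R7}; S7={R6,R8}).
Every remaining set overlaps one of these, and no 5 of the listed sets are pairwise disjoint, so 4 is the maximum.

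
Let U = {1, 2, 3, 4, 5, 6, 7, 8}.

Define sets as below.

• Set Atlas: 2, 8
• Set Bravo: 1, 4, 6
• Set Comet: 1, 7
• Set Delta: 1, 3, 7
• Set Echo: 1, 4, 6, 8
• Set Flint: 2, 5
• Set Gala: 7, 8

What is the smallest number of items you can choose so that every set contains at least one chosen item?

Take H = {1, 2, 8}. Each listed set contains at least one of these, so H is a hitting set of size 3.
The sets Bravo, Flint, Gala are pairwise disjoint, so any hitting set needs a separate item for each — at least 3. Hence 3 is optimal.

3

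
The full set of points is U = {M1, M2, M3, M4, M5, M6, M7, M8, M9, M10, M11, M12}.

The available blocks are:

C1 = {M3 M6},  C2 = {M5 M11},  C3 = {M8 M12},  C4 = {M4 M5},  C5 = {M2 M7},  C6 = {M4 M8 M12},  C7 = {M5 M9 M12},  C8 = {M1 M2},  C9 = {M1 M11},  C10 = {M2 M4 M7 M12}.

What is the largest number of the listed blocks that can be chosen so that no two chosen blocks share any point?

5

C1, C3, C4, C5, C9 are pairwise disjoint (C1={M3,M6}; C3={M8,M12}; C4={M4,M5}; C5={M2,M7}; C9={M1,M11}).
Every remaining block overlaps one of these, and no 6 of the listed blocks are pairwise disjoint, so 5 is the maximum.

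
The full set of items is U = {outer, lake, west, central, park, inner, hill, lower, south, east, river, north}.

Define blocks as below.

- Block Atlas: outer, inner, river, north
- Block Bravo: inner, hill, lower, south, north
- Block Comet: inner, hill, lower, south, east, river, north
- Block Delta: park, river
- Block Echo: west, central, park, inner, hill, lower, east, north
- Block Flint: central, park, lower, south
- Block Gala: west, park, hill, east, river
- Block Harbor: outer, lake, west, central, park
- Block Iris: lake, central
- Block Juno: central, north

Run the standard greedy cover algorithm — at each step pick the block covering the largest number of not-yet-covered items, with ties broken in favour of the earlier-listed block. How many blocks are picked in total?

Greedy: pick Echo (covers 8 new) → pick Atlas (covers 2 new) → pick Bravo (covers 1 new) → pick Harbor (covers 1 new). Total picks: 4.
(The true minimum cover uses only 2 blocks, so greedy is not optimal here.)

4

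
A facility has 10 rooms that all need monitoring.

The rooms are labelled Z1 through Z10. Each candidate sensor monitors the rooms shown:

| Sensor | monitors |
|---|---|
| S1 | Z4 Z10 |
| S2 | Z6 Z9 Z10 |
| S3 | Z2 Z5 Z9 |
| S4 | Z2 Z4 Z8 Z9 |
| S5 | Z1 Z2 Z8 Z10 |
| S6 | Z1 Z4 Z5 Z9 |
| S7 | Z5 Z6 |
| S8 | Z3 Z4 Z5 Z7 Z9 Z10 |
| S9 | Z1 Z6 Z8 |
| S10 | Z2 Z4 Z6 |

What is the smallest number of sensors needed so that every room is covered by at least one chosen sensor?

3

Take {S4, S8, S9}. Their union is {Z1, Z2, Z3, Z4, Z5, Z6, Z7, Z8, Z9, Z10}, which is all 10 rooms.
Only S8 contains Z3, so S8 is forced; the remaining 4 rooms need at least 2 more sensors (each remaining sensor adds at most 3) — so at least 3 sensors are needed, and 3 is optimal.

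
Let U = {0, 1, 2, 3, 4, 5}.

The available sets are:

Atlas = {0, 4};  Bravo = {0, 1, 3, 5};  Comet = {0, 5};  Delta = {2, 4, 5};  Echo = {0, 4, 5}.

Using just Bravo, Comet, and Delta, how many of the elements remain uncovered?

Union of Bravo, Comet, Delta = {0, 1, 2, 3, 4, 5} — that's every element, so 0 are uncovered.

0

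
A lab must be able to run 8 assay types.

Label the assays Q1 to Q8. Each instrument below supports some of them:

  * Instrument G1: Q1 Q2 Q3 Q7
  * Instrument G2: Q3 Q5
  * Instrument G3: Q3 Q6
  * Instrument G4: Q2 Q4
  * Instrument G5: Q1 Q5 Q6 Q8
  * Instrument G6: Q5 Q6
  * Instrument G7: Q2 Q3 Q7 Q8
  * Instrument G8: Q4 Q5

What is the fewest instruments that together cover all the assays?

3

G1 and G4 and G5 together: G1 ∪ G4 ∪ G5 = {Q1, Q2, Q3, Q4, Q5, Q6, Q7, Q8} — every assay is covered.
No 2 of the 8 instruments cover everything (all 28 combinations miss at least one assay), so 3 is optimal.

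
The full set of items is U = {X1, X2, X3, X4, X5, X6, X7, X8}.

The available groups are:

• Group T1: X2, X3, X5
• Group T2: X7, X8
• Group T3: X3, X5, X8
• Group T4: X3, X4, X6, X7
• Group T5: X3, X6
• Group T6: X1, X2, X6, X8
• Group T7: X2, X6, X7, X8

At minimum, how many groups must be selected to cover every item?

Take {T3, T4, T6}. Their union is {X1, X2, X3, X4, X5, X6, X7, X8}, which is all 8 items.
Only T6 contains X1, so T6 is forced; the remaining 4 items need at least 2 more groups (each remaining group adds at most 3) — so at least 3 groups are needed, and 3 is optimal.

3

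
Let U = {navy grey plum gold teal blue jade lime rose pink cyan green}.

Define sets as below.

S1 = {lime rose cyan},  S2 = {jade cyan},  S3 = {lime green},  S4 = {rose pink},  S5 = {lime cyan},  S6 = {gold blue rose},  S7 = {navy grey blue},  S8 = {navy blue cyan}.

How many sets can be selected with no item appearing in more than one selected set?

S2, S3, S4, S7 are pairwise disjoint (S2={jade,cyan}; S3={lime,green}; S4={rose,pink}; S7={navy,grey,blue}).
Every remaining set overlaps one of these, and no 5 of the listed sets are pairwise disjoint, so 4 is the maximum.

4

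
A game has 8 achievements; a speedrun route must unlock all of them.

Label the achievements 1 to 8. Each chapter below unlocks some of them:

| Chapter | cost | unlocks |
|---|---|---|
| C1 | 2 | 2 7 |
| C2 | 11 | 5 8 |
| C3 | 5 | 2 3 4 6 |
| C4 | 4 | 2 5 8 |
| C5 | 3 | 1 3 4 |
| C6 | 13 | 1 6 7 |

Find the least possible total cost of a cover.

C1, C3, C4, C5 together cover every achievement (C1 ∪ C3 ∪ C4 ∪ C5 = {1, 2, 3, 4, 5, 6, 7, 8}); total cost 2 + 5 + 4 + 3 = 14.
No covering selection has total cost below 14.

14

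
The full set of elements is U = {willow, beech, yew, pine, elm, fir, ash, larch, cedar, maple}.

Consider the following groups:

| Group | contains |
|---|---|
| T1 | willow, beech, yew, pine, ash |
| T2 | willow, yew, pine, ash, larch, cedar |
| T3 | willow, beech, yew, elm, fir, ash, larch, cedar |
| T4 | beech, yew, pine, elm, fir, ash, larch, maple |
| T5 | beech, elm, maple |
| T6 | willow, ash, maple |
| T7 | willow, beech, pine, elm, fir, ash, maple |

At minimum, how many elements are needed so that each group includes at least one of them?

2

Take H = {willow, maple}. Each listed group contains at least one of these, so H is a hitting set of size 2.
The groups T2, T5 are pairwise disjoint, so any hitting set needs a separate element for each — at least 2. Hence 2 is optimal.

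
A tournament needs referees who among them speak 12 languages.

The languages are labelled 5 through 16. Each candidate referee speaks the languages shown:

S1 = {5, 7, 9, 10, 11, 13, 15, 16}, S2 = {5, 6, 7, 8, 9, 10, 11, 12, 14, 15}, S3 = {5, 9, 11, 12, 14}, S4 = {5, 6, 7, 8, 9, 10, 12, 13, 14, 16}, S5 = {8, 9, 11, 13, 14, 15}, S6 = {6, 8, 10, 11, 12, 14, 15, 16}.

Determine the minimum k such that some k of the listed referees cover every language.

S4 and S5 together: S4 ∪ S5 = {5, 6, 7, 8, 9, 10, 11, 12, 13, 14, 15, 16} — every language is covered.
No single referee has all 12 languages (the largest, S2, has 10), so 2 is optimal.

2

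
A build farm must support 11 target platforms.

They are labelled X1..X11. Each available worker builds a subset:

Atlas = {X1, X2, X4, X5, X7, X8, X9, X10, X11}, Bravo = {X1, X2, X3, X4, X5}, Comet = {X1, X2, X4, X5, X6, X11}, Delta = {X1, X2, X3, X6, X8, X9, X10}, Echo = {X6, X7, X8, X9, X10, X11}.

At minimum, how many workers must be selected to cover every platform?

2

Atlas and Delta together: Atlas ∪ Delta = {X1, X2, X3, X4, X5, X6, X7, X8, X9, X10, X11} — every platform is covered.
No single worker has all 11 platforms (the largest, Atlas, has 9), so 2 is optimal.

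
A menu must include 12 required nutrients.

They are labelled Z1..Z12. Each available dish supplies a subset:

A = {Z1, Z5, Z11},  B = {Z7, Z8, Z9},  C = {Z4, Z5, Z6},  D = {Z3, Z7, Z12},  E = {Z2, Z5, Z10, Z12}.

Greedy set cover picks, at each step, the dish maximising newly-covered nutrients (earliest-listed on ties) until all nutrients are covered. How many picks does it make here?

5

Greedy: pick E (covers 4 new) → pick B (covers 3 new) → pick A (covers 2 new) → pick C (covers 2 new) → pick D (covers 1 new). Total picks: 5.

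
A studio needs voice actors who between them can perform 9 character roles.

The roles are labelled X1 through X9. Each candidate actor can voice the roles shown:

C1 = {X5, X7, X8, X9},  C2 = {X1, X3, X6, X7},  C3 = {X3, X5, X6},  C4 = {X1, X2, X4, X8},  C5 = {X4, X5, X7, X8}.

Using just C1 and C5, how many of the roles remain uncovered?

Union of C1, C5 = {X4, X5, X7, X8, X9}.
Not covered: X1, X2, X3, X6 — 4 roles.

4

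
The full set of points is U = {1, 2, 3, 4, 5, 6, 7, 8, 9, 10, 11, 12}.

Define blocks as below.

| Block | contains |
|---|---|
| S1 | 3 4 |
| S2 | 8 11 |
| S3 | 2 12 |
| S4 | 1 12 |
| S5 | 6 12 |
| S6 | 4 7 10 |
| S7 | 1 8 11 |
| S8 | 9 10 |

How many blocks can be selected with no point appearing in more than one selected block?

S1, S2, S3, S8 are pairwise disjoint (S1={3,4}; S2={8,11}; S3={2,12}; S8={9,10}).
Every remaining block overlaps one of these, and no 5 of the listed blocks are pairwise disjoint, so 4 is the maximum.

4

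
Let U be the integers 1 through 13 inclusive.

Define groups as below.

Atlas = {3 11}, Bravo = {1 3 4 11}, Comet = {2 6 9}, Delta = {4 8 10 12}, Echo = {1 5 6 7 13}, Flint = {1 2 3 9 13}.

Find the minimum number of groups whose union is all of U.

Take {Bravo, Comet, Delta, Echo}. Their union is {1, 2, 3, 4, 5, 6, 7, 8, 9, 10, 11, 12, 13}, which is all 13 items.
No 3 of the 6 groups cover everything (all 20 combinations miss at least one item), so 4 is optimal.

4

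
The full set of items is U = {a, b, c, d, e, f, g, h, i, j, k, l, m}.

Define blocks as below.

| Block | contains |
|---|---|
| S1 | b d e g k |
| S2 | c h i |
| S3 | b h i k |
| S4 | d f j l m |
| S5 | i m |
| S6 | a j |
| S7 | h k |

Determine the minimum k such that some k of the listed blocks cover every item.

4

S1 and S2 and S4 and S6 together: S1 ∪ S2 ∪ S4 ∪ S6 = {a, b, c, d, e, f, g, h, i, j, k, l, m} — every item is covered.
Only S6 contains a, so S6 is forced; the remaining 11 items need at least 3 more blocks (each remaining block adds at most 5) — so at least 4 blocks are needed, and 4 is optimal.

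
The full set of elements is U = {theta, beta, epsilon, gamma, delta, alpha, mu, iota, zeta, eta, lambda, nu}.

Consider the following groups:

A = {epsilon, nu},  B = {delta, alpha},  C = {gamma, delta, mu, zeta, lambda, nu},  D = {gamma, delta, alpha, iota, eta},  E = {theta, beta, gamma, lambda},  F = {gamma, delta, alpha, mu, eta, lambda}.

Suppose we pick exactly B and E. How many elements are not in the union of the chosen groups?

6

Union of B, E = {theta, beta, gamma, delta, alpha, lambda}.
Not covered: epsilon, mu, iota, zeta, eta, nu — 6 elements.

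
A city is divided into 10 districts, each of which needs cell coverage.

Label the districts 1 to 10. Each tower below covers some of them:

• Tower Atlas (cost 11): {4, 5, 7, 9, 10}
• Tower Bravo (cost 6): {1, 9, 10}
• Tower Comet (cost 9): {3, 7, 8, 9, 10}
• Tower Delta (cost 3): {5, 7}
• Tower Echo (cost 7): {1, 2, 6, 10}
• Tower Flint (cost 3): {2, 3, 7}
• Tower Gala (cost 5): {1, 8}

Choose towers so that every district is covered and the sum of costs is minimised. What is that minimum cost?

26

Atlas, Echo, Flint, Gala together cover every district (Atlas ∪ Echo ∪ Flint ∪ Gala = {1, 2, 3, 4, 5, 6, 7, 8, 9, 10}); total cost 11 + 7 + 3 + 5 = 26.
The greedy pick Flint, Bravo, Delta, Gala, Echo, Atlas costs 35; no covering selection beats 26.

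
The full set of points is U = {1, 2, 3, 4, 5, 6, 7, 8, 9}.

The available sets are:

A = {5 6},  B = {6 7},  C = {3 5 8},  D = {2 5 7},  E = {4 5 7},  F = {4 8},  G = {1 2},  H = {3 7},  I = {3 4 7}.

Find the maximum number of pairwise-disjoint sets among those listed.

A, F, G, H are pairwise disjoint (A={5,6}; F={4,8}; G={1,2}; H={3,7}).
Every remaining set overlaps one of these, and no 5 of the listed sets are pairwise disjoint, so 4 is the maximum.

4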